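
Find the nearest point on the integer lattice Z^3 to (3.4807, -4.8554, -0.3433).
(3, -5, 0)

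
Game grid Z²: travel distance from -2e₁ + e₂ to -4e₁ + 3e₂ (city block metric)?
4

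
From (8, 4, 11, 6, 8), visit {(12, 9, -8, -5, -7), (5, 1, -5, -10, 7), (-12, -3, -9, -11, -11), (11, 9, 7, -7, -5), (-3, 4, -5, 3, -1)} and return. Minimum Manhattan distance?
220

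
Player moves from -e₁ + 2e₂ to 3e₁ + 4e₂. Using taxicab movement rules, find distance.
6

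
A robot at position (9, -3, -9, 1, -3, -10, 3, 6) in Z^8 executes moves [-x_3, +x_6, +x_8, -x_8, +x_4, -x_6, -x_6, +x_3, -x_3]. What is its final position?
(9, -3, -10, 2, -3, -11, 3, 6)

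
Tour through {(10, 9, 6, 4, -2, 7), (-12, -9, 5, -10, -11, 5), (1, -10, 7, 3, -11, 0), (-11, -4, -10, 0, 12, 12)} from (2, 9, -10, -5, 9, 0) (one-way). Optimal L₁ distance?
187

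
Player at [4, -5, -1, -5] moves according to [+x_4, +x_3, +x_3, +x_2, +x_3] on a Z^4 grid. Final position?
(4, -4, 2, -4)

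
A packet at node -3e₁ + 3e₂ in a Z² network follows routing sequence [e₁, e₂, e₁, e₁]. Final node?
(0, 4)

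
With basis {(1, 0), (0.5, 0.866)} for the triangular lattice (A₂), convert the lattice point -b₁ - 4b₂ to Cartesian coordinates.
(-3, -3.464)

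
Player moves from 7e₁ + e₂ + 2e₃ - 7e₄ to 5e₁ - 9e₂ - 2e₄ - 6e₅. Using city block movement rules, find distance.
25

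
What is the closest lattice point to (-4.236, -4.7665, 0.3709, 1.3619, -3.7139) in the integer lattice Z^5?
(-4, -5, 0, 1, -4)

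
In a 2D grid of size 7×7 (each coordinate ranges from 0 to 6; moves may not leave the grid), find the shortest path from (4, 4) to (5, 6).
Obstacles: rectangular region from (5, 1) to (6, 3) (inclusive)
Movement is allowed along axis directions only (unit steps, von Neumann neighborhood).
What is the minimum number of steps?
3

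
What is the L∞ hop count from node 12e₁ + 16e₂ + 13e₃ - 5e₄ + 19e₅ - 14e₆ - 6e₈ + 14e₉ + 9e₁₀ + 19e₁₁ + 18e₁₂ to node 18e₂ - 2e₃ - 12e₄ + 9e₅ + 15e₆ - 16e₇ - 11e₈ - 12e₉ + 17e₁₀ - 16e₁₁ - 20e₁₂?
38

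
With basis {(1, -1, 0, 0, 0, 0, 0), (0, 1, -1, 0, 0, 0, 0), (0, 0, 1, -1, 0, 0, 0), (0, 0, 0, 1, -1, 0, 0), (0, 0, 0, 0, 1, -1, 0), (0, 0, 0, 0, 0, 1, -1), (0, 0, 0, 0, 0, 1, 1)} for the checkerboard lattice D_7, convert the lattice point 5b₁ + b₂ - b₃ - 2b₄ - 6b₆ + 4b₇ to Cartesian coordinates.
(5, -4, -2, -1, 2, -2, 10)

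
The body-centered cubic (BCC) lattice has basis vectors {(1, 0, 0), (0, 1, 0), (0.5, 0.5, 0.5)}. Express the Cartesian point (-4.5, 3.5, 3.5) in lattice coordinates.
-8b₁ + 7b₃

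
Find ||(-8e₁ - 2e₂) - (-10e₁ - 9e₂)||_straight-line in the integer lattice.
7.28011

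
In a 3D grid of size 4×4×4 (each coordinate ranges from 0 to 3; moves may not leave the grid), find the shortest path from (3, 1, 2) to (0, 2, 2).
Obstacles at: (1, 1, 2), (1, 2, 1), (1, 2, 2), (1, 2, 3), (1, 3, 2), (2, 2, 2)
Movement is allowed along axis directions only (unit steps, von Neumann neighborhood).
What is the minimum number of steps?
6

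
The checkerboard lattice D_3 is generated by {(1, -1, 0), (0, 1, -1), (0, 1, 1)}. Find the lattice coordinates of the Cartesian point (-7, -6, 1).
-7b₁ - 7b₂ - 6b₃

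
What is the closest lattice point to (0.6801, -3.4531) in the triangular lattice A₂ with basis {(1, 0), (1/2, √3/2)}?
(1, -3.464)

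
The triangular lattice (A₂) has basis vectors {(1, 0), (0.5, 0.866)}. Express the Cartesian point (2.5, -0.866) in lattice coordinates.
3b₁ - b₂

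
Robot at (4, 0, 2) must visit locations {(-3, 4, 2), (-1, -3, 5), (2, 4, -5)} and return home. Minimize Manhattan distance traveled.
48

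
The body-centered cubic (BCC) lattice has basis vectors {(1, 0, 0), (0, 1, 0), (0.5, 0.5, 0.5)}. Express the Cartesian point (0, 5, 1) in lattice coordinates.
-b₁ + 4b₂ + 2b₃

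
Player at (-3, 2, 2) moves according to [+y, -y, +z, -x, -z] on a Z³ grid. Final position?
(-4, 2, 2)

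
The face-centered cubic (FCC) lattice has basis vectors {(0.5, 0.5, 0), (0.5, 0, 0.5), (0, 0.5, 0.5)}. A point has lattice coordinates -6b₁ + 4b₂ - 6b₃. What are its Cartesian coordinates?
(-1, -6, -1)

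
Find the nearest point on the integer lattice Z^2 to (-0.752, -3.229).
(-1, -3)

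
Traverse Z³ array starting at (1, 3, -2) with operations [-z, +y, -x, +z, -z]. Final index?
(0, 4, -3)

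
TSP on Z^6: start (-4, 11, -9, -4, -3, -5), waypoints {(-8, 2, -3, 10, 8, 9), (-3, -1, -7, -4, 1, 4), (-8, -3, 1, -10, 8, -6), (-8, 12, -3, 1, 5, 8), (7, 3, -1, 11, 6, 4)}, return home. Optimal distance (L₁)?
208
(one optimal route: (-4, 11, -9, -4, -3, -5) → (-3, -1, -7, -4, 1, 4) → (-8, -3, 1, -10, 8, -6) → (7, 3, -1, 11, 6, 4) → (-8, 2, -3, 10, 8, 9) → (-8, 12, -3, 1, 5, 8) → (-4, 11, -9, -4, -3, -5))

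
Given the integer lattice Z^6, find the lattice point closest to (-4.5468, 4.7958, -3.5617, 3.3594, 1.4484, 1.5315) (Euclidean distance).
(-5, 5, -4, 3, 1, 2)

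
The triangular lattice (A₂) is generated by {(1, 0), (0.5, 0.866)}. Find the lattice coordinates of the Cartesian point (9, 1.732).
8b₁ + 2b₂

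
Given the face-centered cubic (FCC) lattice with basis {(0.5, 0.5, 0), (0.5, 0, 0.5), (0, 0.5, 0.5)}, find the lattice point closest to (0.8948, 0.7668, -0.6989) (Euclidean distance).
(1, 0.5, -0.5)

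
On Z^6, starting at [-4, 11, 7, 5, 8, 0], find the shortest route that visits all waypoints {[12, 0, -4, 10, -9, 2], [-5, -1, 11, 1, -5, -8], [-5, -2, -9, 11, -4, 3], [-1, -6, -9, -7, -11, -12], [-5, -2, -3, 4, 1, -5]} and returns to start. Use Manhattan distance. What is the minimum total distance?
240
(one optimal route: (-4, 11, 7, 5, 8, 0) → (-5, -1, 11, 1, -5, -8) → (-1, -6, -9, -7, -11, -12) → (12, 0, -4, 10, -9, 2) → (-5, -2, -9, 11, -4, 3) → (-5, -2, -3, 4, 1, -5) → (-4, 11, 7, 5, 8, 0))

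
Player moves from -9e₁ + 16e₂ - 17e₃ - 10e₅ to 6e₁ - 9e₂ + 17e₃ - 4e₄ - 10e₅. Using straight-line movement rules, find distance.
44.9667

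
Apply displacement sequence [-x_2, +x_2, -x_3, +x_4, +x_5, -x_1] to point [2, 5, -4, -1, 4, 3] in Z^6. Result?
(1, 5, -5, 0, 5, 3)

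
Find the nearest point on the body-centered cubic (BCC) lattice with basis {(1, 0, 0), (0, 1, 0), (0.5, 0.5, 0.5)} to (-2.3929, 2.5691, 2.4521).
(-2.5, 2.5, 2.5)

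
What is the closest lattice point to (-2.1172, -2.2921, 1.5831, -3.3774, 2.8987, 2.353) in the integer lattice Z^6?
(-2, -2, 2, -3, 3, 2)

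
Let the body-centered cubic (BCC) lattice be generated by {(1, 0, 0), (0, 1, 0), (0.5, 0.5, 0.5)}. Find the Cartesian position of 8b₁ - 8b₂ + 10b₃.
(13, -3, 5)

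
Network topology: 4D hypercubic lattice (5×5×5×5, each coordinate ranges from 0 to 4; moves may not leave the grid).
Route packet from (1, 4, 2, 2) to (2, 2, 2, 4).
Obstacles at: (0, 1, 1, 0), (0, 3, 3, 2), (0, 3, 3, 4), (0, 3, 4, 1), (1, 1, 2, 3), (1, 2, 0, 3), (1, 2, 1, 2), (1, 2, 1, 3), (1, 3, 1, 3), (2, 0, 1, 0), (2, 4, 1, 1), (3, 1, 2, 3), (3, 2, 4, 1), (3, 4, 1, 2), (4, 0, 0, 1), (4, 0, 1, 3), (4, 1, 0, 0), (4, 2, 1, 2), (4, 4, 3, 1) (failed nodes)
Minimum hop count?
5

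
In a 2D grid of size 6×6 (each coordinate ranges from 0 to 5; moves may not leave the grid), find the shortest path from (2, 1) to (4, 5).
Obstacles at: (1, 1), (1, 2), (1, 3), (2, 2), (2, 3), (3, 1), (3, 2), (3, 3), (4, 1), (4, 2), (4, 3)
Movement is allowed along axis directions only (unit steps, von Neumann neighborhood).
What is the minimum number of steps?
10
(one shortest path: (2, 1) → (2, 0) → (3, 0) → (4, 0) → (5, 0) → (5, 1) → (5, 2) → (5, 3) → (5, 4) → (4, 4) → (4, 5))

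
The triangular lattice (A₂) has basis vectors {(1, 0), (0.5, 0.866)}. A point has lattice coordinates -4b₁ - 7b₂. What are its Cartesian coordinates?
(-7.5, -6.062)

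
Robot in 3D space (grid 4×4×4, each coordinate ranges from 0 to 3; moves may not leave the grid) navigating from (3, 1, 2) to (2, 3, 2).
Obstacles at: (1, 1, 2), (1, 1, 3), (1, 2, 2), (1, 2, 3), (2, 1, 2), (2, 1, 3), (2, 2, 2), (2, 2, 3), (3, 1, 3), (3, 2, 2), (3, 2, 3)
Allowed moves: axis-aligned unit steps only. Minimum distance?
5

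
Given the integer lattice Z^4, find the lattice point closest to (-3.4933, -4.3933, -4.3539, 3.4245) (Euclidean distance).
(-3, -4, -4, 3)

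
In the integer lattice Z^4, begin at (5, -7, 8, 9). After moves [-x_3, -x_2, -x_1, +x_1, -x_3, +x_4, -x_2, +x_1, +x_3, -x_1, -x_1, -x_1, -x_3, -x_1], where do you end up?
(2, -9, 6, 10)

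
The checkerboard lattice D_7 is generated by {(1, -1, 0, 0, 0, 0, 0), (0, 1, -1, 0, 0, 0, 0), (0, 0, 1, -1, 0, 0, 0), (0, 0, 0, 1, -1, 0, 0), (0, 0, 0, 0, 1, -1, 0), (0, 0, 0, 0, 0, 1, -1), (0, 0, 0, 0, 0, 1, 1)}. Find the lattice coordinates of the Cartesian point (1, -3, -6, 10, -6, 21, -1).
b₁ - 2b₂ - 8b₃ + 2b₄ - 4b₅ + 9b₆ + 8b₇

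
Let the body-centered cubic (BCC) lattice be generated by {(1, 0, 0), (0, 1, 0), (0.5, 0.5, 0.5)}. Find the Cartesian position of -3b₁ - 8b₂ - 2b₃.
(-4, -9, -1)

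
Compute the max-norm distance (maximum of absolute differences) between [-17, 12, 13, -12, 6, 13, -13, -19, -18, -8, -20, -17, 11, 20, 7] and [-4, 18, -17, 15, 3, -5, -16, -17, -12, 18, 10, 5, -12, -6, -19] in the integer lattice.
30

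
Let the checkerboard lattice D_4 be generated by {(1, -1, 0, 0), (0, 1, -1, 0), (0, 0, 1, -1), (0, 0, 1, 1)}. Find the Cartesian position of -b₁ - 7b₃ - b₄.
(-1, 1, -8, 6)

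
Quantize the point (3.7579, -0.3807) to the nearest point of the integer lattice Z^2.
(4, 0)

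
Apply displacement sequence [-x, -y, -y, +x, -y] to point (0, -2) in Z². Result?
(0, -5)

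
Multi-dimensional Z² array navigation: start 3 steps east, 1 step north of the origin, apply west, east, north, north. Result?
(3, 3)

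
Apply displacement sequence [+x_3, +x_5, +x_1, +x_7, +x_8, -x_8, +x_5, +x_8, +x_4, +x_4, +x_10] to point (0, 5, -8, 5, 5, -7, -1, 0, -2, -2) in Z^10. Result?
(1, 5, -7, 7, 7, -7, 0, 1, -2, -1)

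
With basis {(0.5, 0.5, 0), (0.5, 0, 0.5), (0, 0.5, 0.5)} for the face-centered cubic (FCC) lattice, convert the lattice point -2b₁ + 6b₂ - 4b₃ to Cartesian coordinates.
(2, -3, 1)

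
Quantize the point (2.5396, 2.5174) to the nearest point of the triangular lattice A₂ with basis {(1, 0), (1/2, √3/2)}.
(2.5, 2.598)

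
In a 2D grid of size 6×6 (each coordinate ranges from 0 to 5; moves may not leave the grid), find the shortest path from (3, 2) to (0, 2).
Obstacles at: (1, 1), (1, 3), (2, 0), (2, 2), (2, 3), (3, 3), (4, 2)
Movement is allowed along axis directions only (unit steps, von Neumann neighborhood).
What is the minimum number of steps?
13
(one shortest path: (3, 2) → (3, 1) → (4, 1) → (5, 1) → (5, 2) → (5, 3) → (4, 3) → (4, 4) → (3, 4) → (2, 4) → (1, 4) → (0, 4) → (0, 3) → (0, 2))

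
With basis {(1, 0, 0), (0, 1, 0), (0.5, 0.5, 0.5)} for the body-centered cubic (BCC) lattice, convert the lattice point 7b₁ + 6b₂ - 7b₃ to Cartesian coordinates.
(3.5, 2.5, -3.5)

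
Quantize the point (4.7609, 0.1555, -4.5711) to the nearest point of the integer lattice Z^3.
(5, 0, -5)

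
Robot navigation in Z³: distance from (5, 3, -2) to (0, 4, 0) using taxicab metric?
8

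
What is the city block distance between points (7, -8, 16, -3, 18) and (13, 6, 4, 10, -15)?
78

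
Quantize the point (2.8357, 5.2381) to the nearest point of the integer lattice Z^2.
(3, 5)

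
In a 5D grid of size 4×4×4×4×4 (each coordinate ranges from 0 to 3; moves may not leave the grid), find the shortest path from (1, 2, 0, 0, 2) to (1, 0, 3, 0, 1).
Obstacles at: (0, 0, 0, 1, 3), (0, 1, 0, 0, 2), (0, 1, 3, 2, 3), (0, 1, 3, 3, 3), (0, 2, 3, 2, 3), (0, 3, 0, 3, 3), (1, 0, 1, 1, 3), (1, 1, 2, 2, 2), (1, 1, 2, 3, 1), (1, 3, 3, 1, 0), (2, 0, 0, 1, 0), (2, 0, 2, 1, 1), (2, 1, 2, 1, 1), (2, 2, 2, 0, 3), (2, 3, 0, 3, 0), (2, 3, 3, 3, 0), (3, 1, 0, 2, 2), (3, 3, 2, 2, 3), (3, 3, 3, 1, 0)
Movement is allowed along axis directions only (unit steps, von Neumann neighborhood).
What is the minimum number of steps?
6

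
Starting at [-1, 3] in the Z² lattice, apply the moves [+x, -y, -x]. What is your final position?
(-1, 2)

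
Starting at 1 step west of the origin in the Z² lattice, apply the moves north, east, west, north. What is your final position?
(-1, 2)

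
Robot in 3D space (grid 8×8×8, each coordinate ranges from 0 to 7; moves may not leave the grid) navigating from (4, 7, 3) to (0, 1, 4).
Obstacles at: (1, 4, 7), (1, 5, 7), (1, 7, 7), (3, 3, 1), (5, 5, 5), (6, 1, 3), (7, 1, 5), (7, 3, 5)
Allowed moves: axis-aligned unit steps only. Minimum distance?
11
(one shortest path: (4, 7, 3) → (3, 7, 3) → (2, 7, 3) → (1, 7, 3) → (0, 7, 3) → (0, 6, 3) → (0, 5, 3) → (0, 4, 3) → (0, 3, 3) → (0, 2, 3) → (0, 1, 3) → (0, 1, 4))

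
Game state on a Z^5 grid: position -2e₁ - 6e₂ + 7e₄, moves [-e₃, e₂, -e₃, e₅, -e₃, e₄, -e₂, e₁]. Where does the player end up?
(-1, -6, -3, 8, 1)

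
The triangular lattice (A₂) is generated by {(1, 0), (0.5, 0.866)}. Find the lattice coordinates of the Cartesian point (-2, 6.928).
-6b₁ + 8b₂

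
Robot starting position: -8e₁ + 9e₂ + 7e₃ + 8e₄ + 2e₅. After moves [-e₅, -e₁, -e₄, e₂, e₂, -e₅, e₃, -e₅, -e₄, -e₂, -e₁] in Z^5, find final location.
(-10, 10, 8, 6, -1)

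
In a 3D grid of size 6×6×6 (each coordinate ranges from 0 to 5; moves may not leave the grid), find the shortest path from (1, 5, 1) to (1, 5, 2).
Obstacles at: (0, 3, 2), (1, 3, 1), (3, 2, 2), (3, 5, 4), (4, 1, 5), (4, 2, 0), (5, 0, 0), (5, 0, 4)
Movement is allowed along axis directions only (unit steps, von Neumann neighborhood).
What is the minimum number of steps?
1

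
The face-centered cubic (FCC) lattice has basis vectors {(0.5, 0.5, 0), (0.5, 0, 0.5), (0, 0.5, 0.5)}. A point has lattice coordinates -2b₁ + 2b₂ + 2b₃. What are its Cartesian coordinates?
(0, 0, 2)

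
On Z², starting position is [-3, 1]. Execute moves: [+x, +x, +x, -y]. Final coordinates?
(0, 0)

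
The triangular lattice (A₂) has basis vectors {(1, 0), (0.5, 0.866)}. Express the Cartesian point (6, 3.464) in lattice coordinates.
4b₁ + 4b₂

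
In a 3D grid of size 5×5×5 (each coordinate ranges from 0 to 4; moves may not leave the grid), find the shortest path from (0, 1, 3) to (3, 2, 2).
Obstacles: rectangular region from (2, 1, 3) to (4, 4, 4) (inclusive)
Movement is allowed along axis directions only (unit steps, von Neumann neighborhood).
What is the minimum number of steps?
5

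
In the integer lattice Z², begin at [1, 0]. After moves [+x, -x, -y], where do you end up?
(1, -1)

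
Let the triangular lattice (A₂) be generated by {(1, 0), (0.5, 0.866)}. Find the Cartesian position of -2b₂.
(-1, -1.732)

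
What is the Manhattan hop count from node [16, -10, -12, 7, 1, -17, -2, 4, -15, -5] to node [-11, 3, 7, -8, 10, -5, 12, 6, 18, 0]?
149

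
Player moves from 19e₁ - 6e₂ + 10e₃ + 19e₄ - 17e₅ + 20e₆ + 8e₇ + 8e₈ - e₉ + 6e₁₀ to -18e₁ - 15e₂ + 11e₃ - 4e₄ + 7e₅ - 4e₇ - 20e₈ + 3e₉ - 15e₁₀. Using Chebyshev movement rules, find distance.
37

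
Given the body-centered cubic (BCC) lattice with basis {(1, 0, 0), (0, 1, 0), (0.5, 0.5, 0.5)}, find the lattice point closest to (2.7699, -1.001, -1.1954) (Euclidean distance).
(3, -1, -1)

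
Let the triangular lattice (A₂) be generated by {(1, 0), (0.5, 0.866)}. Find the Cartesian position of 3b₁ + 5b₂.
(5.5, 4.33)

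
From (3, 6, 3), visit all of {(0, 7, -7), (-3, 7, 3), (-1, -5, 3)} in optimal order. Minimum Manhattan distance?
41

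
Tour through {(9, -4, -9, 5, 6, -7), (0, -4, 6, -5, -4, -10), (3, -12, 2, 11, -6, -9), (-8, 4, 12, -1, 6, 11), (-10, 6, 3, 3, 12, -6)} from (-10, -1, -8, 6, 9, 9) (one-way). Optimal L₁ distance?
208
(one optimal route: (-10, -1, -8, 6, 9, 9) → (-8, 4, 12, -1, 6, 11) → (-10, 6, 3, 3, 12, -6) → (9, -4, -9, 5, 6, -7) → (3, -12, 2, 11, -6, -9) → (0, -4, 6, -5, -4, -10))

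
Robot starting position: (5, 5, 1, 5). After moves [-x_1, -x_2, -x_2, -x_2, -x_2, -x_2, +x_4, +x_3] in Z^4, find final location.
(4, 0, 2, 6)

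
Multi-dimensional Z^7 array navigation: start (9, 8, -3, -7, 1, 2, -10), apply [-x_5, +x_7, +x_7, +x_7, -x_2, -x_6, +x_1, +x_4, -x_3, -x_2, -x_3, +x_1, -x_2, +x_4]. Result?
(11, 5, -5, -5, 0, 1, -7)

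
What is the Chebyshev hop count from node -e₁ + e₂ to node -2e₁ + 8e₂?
7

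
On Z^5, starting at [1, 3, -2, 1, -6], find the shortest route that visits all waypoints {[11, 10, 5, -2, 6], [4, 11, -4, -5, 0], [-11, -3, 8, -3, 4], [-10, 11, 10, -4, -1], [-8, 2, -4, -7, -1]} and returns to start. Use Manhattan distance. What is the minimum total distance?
164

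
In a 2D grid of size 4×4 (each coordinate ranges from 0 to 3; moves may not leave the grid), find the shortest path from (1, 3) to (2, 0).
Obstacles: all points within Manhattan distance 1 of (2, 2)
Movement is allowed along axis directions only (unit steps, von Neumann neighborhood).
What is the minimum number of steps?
6
(one shortest path: (1, 3) → (0, 3) → (0, 2) → (0, 1) → (1, 1) → (1, 0) → (2, 0))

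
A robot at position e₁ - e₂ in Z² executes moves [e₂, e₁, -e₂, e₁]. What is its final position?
(3, -1)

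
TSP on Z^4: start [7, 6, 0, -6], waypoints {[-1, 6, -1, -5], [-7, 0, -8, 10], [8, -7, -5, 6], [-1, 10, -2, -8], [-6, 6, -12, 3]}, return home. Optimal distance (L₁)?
126
(one optimal route: (7, 6, 0, -6) → (-1, 6, -1, -5) → (-1, 10, -2, -8) → (-6, 6, -12, 3) → (-7, 0, -8, 10) → (8, -7, -5, 6) → (7, 6, 0, -6))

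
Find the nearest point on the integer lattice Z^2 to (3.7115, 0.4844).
(4, 0)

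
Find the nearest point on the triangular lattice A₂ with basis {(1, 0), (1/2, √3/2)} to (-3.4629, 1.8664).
(-3, 1.732)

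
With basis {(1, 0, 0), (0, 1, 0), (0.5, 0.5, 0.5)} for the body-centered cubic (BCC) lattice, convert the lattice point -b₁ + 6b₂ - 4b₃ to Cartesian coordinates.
(-3, 4, -2)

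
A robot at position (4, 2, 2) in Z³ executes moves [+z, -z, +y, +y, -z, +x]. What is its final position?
(5, 4, 1)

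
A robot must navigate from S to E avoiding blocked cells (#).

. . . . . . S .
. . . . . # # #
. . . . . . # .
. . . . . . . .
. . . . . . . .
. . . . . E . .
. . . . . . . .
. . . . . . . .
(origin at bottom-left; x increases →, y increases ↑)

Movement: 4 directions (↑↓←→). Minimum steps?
8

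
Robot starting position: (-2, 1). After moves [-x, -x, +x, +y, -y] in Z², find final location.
(-3, 1)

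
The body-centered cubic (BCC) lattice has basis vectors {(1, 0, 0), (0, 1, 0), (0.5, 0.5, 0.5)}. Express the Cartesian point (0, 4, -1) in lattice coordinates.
b₁ + 5b₂ - 2b₃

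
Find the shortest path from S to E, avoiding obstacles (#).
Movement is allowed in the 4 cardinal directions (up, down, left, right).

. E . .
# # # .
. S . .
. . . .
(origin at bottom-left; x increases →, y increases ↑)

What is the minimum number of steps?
6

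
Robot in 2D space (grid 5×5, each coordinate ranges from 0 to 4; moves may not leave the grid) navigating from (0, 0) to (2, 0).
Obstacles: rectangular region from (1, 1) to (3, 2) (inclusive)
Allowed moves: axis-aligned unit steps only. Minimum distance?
2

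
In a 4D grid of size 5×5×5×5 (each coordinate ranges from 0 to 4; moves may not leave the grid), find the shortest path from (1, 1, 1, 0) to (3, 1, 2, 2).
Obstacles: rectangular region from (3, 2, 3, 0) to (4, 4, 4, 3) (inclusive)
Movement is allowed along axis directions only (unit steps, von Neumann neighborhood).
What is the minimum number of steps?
5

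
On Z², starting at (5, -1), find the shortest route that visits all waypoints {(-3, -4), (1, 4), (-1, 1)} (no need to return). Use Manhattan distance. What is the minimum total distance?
21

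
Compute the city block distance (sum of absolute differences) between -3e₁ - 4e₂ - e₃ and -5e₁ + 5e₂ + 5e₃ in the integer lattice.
17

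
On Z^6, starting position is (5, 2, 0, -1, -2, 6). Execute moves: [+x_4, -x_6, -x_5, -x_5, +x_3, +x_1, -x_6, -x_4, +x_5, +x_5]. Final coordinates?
(6, 2, 1, -1, -2, 4)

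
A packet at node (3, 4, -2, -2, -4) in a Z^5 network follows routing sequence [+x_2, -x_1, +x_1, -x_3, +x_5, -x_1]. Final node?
(2, 5, -3, -2, -3)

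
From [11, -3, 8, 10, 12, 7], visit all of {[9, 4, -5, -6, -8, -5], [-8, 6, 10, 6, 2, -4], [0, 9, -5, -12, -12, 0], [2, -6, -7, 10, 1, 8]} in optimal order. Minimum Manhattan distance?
181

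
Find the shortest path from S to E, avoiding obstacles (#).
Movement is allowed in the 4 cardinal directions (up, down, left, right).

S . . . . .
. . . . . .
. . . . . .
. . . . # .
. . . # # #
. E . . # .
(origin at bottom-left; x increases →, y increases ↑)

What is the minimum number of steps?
6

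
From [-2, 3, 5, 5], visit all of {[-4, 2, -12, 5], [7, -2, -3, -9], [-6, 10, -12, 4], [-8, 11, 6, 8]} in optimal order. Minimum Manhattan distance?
92
(one optimal route: (-2, 3, 5, 5) → (-8, 11, 6, 8) → (-6, 10, -12, 4) → (-4, 2, -12, 5) → (7, -2, -3, -9))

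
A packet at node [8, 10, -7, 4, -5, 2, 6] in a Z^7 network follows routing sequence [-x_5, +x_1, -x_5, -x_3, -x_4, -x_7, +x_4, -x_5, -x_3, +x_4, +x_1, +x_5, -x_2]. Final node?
(10, 9, -9, 5, -7, 2, 5)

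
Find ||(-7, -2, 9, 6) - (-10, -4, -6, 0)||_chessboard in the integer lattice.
15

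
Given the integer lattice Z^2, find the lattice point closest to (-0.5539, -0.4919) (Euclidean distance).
(-1, 0)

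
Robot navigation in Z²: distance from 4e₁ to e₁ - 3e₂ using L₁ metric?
6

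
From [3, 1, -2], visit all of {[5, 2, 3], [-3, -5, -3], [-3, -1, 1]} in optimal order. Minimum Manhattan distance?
29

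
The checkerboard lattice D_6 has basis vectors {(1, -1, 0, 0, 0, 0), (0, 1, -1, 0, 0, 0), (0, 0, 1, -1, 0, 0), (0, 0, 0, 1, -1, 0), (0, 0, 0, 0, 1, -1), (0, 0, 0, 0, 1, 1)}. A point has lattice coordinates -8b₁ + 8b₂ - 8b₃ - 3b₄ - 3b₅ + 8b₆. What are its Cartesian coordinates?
(-8, 16, -16, 5, 8, 11)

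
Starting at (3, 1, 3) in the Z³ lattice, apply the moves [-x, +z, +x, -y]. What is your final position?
(3, 0, 4)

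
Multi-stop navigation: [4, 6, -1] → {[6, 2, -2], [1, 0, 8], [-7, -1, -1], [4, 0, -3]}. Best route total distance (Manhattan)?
44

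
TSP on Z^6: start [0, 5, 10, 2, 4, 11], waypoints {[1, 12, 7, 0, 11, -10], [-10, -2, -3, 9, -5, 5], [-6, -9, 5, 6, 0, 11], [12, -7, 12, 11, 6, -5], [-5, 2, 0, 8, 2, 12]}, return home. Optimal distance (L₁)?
238
(one optimal route: (0, 5, 10, 2, 4, 11) → (1, 12, 7, 0, 11, -10) → (12, -7, 12, 11, 6, -5) → (-6, -9, 5, 6, 0, 11) → (-10, -2, -3, 9, -5, 5) → (-5, 2, 0, 8, 2, 12) → (0, 5, 10, 2, 4, 11))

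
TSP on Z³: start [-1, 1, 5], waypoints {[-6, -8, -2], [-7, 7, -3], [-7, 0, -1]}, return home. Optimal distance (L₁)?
60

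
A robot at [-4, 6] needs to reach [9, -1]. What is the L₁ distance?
20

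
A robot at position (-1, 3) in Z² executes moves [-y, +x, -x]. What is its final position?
(-1, 2)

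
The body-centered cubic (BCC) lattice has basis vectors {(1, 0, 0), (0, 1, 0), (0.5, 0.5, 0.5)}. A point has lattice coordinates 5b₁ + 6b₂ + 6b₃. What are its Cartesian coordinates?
(8, 9, 3)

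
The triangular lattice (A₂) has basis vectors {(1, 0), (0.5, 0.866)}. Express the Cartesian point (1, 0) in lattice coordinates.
b₁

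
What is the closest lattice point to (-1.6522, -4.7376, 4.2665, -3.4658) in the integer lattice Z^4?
(-2, -5, 4, -3)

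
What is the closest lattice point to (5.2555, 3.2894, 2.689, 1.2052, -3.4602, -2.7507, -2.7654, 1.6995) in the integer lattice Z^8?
(5, 3, 3, 1, -3, -3, -3, 2)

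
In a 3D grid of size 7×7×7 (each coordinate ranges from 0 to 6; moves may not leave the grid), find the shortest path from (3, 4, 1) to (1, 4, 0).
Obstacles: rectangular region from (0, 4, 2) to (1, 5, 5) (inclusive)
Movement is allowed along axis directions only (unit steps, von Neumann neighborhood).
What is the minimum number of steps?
3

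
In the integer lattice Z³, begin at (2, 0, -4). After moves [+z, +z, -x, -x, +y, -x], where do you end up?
(-1, 1, -2)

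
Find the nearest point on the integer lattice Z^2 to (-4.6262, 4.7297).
(-5, 5)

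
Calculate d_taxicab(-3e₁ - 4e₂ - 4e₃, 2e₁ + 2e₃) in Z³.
15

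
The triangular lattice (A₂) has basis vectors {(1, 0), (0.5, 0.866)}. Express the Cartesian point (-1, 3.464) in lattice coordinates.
-3b₁ + 4b₂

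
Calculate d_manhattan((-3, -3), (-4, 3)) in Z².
7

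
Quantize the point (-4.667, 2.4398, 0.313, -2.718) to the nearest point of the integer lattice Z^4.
(-5, 2, 0, -3)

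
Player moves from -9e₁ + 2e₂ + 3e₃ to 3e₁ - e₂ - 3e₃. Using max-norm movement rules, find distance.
12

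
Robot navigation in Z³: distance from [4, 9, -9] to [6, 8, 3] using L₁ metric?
15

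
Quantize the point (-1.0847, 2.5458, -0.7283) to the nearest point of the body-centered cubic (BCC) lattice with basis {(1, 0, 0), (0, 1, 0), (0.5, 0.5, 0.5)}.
(-1.5, 2.5, -0.5)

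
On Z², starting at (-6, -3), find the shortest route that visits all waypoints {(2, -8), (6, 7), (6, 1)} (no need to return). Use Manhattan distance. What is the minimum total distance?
32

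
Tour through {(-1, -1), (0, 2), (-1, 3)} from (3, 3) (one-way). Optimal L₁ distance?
10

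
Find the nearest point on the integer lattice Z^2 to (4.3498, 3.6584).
(4, 4)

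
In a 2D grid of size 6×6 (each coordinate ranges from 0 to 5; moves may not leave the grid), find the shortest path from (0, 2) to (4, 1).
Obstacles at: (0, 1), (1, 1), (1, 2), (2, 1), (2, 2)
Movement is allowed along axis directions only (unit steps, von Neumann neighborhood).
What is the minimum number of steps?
7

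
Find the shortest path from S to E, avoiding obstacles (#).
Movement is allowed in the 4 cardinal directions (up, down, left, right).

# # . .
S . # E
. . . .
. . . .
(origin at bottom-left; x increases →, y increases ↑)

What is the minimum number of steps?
5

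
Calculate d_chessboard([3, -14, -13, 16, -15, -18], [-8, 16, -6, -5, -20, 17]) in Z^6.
35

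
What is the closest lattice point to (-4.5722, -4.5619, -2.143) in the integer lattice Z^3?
(-5, -5, -2)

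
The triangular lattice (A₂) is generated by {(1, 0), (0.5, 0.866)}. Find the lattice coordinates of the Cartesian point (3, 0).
3b₁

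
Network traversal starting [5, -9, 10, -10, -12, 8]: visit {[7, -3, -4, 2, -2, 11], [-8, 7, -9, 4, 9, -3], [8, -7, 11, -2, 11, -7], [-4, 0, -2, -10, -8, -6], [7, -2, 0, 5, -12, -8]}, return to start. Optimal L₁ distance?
286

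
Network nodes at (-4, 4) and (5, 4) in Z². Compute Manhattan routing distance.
9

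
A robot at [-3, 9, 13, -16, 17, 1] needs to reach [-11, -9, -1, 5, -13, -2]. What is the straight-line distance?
43.9773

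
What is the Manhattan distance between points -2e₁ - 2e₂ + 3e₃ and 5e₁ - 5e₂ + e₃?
12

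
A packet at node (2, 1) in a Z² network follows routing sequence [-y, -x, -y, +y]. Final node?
(1, 0)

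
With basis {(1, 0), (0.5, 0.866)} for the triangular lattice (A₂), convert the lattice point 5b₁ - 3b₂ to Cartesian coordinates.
(3.5, -2.598)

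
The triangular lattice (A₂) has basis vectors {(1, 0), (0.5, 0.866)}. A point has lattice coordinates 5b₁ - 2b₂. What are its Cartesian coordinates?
(4, -1.732)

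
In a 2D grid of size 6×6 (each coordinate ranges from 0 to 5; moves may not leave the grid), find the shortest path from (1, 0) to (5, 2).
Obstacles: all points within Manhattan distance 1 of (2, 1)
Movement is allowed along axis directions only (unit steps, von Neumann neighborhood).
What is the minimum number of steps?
10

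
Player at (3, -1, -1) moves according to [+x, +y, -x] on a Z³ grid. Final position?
(3, 0, -1)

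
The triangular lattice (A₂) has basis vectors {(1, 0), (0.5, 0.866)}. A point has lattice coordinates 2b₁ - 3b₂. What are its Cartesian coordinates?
(0.5, -2.598)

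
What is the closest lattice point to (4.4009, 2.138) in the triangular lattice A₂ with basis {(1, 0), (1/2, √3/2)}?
(4.5, 2.598)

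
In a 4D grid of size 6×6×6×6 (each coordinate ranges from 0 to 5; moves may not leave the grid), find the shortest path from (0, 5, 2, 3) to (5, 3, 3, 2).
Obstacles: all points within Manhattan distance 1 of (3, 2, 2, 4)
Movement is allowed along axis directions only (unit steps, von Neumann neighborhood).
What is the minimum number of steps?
9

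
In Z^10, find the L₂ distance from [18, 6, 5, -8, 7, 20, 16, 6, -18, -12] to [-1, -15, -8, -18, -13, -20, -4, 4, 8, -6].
64.707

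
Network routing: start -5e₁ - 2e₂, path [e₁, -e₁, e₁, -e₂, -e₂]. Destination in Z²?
(-4, -4)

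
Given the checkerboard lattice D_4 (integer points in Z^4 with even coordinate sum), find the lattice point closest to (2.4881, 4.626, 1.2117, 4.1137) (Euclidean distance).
(2, 5, 1, 4)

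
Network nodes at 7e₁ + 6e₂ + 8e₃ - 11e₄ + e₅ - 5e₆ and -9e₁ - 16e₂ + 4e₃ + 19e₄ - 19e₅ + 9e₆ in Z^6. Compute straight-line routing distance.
47.4552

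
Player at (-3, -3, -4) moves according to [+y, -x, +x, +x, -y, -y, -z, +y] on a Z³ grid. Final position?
(-2, -3, -5)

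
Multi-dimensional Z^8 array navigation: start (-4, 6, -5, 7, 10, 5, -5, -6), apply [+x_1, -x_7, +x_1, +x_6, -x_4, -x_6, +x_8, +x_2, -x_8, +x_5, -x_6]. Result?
(-2, 7, -5, 6, 11, 4, -6, -6)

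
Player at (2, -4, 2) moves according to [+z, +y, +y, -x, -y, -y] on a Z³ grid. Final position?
(1, -4, 3)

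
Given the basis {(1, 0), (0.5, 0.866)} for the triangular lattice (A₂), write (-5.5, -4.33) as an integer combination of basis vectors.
-3b₁ - 5b₂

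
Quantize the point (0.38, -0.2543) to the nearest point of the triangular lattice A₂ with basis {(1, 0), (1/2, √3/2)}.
(0, 0)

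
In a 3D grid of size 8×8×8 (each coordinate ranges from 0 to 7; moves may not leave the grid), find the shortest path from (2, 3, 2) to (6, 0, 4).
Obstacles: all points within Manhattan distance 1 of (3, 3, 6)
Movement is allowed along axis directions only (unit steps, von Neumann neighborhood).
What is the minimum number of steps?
9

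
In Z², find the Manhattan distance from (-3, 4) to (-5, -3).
9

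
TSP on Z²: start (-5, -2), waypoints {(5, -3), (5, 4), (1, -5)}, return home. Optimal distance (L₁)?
38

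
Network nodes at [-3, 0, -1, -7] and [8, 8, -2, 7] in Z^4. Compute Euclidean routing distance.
19.5448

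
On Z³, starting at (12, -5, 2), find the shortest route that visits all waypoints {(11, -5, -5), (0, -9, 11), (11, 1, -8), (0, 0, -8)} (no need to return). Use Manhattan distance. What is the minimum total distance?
57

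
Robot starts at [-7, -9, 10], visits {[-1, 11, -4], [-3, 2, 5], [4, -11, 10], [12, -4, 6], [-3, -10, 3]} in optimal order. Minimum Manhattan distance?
88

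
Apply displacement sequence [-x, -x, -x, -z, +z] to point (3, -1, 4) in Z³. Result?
(0, -1, 4)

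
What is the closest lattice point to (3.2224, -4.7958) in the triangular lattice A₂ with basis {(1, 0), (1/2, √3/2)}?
(3, -5.196)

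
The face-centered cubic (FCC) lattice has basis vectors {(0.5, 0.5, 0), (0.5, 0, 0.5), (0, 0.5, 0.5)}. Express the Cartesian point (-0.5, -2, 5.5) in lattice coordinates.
-8b₁ + 7b₂ + 4b₃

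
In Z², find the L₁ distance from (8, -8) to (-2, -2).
16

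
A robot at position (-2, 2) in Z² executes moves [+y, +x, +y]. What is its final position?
(-1, 4)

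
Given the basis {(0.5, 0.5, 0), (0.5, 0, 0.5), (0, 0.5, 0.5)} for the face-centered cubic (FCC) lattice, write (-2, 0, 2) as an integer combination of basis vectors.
-4b₁ + 4b₃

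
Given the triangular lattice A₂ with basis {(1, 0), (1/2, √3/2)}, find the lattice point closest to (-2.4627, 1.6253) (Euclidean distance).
(-2, 1.732)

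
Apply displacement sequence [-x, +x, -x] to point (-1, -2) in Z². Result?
(-2, -2)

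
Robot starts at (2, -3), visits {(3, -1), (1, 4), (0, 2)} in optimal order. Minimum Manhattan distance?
12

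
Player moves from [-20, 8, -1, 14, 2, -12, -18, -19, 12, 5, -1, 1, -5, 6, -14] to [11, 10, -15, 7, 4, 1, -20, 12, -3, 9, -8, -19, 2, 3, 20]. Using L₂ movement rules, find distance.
65.2074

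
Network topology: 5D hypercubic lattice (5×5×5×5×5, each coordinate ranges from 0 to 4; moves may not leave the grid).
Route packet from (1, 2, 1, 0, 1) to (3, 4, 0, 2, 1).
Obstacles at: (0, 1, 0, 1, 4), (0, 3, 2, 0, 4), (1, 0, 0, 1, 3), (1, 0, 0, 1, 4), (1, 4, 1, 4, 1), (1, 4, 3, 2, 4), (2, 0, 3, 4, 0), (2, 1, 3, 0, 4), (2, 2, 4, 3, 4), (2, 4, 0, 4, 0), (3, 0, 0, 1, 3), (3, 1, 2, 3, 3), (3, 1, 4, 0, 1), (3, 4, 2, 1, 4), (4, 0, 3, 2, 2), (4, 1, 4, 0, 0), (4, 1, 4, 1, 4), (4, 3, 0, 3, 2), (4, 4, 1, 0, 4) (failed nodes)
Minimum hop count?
7
(one shortest path: (1, 2, 1, 0, 1) → (2, 2, 1, 0, 1) → (3, 2, 1, 0, 1) → (3, 3, 1, 0, 1) → (3, 4, 1, 0, 1) → (3, 4, 0, 0, 1) → (3, 4, 0, 1, 1) → (3, 4, 0, 2, 1))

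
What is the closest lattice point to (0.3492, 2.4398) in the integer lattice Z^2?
(0, 2)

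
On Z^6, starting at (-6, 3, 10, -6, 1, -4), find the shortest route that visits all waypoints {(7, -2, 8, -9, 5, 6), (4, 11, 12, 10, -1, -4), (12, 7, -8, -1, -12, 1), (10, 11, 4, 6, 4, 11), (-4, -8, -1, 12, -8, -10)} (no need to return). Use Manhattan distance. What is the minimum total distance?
237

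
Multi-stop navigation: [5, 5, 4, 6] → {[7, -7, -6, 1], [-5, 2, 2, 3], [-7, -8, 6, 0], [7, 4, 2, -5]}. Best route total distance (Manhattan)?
85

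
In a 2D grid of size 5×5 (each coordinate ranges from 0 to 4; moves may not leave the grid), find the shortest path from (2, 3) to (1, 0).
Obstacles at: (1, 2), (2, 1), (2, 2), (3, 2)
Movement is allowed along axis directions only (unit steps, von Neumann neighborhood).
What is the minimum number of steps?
6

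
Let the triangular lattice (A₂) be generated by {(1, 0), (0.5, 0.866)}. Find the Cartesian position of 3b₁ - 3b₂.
(1.5, -2.598)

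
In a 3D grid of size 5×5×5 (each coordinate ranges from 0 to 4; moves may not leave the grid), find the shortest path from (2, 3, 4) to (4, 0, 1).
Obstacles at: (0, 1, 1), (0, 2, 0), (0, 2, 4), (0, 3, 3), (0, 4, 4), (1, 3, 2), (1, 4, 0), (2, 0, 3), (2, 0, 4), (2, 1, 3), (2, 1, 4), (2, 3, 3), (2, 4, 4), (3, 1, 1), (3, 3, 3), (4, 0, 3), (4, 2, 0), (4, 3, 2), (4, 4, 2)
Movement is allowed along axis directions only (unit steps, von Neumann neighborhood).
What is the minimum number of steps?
8
(one shortest path: (2, 3, 4) → (3, 3, 4) → (4, 3, 4) → (4, 2, 4) → (4, 1, 4) → (4, 1, 3) → (4, 1, 2) → (4, 0, 2) → (4, 0, 1))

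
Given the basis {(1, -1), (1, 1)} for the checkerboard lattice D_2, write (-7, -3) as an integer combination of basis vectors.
-2b₁ - 5b₂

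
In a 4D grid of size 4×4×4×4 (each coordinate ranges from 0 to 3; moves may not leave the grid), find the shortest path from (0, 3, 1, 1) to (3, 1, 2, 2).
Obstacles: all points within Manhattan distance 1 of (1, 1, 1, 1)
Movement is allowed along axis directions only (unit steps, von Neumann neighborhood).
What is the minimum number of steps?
7
(one shortest path: (0, 3, 1, 1) → (1, 3, 1, 1) → (2, 3, 1, 1) → (3, 3, 1, 1) → (3, 2, 1, 1) → (3, 1, 1, 1) → (3, 1, 2, 1) → (3, 1, 2, 2))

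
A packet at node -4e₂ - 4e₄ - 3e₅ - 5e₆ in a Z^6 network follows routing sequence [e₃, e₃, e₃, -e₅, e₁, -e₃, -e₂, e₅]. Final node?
(1, -5, 2, -4, -3, -5)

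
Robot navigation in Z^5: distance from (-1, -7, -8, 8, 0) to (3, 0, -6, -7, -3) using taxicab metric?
31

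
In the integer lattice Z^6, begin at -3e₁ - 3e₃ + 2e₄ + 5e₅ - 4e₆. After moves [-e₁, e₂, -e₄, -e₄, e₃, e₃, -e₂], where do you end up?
(-4, 0, -1, 0, 5, -4)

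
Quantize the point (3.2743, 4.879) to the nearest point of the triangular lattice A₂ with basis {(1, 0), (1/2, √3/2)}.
(3, 5.196)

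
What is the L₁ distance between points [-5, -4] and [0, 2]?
11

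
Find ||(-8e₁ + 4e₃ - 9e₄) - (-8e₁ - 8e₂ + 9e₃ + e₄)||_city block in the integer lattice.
23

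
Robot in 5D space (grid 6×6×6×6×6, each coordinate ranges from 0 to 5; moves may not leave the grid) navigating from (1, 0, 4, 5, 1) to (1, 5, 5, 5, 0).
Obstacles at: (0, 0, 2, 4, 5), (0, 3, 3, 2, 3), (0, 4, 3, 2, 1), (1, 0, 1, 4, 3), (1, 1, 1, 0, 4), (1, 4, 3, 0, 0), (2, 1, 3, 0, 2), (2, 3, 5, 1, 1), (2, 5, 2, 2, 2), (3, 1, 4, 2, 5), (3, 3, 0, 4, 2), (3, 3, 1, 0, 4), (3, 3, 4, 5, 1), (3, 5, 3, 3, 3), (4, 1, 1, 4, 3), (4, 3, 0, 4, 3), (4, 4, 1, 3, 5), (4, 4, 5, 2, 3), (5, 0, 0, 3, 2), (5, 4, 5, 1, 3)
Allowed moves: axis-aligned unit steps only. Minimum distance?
7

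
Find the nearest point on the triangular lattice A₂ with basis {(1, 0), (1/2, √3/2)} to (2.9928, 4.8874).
(3, 5.196)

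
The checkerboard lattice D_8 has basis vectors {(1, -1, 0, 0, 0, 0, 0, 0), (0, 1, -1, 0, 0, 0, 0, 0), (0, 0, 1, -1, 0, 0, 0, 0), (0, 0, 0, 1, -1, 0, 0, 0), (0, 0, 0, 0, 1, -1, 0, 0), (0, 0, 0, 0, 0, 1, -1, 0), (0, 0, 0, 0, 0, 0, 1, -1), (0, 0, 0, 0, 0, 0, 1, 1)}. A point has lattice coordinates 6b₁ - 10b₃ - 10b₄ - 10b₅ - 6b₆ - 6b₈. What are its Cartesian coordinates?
(6, -6, -10, 0, 0, 4, 0, -6)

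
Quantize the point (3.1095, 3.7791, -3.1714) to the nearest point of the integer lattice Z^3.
(3, 4, -3)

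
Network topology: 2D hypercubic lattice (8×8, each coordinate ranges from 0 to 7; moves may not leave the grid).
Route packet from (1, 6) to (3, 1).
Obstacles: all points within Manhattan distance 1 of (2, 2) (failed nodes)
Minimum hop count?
9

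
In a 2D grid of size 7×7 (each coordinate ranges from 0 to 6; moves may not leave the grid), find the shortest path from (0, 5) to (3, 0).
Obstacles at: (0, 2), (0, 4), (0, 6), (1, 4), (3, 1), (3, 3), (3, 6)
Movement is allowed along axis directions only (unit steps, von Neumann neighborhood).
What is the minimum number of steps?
8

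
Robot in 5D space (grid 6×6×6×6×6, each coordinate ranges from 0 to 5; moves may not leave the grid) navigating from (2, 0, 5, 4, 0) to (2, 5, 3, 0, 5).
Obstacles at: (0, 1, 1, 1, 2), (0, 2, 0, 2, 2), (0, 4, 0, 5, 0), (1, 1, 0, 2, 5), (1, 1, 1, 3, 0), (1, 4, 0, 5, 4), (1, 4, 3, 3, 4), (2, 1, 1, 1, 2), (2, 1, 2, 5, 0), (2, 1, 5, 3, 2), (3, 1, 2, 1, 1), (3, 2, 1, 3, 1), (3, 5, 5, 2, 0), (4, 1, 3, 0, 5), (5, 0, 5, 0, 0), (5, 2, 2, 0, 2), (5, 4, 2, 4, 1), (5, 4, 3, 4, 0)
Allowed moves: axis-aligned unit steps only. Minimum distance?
16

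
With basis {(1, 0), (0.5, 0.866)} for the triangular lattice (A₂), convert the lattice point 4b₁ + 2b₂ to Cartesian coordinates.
(5, 1.732)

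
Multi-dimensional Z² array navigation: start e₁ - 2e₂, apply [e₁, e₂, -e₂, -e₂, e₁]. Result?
(3, -3)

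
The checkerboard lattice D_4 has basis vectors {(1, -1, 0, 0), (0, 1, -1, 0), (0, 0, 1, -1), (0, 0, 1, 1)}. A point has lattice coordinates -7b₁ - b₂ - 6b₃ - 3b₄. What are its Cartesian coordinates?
(-7, 6, -8, 3)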